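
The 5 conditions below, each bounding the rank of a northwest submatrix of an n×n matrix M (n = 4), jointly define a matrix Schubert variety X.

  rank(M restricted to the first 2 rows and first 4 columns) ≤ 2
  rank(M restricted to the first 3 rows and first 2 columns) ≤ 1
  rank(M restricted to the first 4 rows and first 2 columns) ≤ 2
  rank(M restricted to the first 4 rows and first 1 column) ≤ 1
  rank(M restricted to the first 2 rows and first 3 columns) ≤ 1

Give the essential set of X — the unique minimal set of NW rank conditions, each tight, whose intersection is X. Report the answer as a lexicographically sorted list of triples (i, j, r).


The tightest implied rank at each (i,j), from the 5 conditions:

  R[1]: 1 | 1 | 1 | 1
  R[2]: 1 | 1 | 1 | 2
  R[3]: 1 | 1 | 2 | 3
  R[4]: 1 | 2 | 3 | 4

so w = (1, 4, 3, 2).

D(w) has 3 cells with 2 SE-corners; essential set:

[(2, 3, 1), (3, 2, 1)]


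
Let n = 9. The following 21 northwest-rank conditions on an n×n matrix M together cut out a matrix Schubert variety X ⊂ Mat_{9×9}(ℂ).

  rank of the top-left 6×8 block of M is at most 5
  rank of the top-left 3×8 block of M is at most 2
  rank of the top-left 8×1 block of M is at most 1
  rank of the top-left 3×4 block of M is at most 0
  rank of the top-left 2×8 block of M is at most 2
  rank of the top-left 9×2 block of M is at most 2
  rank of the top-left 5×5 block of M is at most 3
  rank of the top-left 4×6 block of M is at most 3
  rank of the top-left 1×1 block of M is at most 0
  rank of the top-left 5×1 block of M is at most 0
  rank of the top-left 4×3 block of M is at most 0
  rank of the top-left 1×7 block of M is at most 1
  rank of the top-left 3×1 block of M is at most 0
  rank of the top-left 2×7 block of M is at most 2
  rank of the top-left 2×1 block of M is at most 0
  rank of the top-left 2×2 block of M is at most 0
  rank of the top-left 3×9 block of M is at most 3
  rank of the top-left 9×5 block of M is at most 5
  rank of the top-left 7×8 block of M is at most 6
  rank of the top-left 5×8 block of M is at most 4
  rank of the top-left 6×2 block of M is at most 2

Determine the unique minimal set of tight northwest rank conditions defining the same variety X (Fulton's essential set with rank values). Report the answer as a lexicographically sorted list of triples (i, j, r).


Reconstructing r_w from the 21 given conditions:

  0 0 0 0 1 1 1 1 1
  0 0 0 0 1 2 2 2 2
  0 0 0 0 1 2 2 2 3
  0 0 0 1 2 3 3 3 4
  0 1 1 2 3 4 4 4 5
  1 2 2 3 4 5 5 5 6
  1 2 3 4 5 6 6 6 7
  1 2 3 4 5 6 7 7 8
  1 2 3 4 5 6 7 8 9

giving w = (5, 6, 9, 4, 2, 1, 3, 7, 8) via Δ²R.

Rothe diagram D(w) (18 cells), 4 SE-corners (essential conditions):

[(3, 4, 0), (3, 8, 2), (4, 3, 0), (5, 1, 0)]


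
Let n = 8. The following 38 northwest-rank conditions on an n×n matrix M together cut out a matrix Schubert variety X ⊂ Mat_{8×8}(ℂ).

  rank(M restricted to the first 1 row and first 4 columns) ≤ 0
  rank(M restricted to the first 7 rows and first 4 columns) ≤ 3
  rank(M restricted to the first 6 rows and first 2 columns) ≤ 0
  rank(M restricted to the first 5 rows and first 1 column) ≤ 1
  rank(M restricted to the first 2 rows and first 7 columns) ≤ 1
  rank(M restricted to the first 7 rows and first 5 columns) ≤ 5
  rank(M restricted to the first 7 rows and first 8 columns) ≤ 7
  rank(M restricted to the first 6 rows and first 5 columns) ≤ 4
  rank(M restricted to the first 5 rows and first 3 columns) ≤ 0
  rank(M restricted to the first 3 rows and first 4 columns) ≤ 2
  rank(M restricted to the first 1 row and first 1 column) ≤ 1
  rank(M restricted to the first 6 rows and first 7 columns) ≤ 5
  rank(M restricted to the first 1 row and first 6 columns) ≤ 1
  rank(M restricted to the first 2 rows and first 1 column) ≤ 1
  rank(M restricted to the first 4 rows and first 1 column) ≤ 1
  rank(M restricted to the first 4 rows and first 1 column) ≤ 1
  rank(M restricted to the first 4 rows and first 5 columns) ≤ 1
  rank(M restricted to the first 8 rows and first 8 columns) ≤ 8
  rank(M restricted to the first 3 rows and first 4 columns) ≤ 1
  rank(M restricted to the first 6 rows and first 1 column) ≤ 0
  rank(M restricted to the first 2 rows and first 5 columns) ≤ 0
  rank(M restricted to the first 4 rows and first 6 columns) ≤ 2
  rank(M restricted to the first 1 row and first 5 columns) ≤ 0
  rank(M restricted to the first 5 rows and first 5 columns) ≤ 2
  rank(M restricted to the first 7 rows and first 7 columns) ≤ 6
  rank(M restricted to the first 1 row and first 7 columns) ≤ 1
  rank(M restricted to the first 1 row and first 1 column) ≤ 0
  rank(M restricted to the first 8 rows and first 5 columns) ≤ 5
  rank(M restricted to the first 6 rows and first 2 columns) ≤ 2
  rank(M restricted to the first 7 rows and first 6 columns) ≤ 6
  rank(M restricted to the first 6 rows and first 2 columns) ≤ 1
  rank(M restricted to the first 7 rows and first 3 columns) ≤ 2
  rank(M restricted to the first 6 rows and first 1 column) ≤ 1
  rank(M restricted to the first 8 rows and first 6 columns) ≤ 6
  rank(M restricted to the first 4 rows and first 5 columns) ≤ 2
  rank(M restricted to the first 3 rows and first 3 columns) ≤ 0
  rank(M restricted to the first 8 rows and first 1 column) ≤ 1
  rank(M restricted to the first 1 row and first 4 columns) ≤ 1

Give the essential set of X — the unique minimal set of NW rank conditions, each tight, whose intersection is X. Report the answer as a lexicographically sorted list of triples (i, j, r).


Reconstructing r_w from the 38 given conditions:

  i=1: 0 | 0 | 0 | 0 | 0 | 1 | 1 | 1
  i=2: 0 | 0 | 0 | 0 | 0 | 1 | 1 | 2
  i=3: 0 | 0 | 0 | 1 | 1 | 2 | 2 | 3
  i=4: 0 | 0 | 0 | 1 | 1 | 2 | 3 | 4
  i=5: 0 | 0 | 0 | 1 | 2 | 3 | 4 | 5
  i=6: 0 | 0 | 1 | 2 | 3 | 4 | 5 | 6
  i=7: 1 | 1 | 2 | 3 | 4 | 5 | 6 | 7
  i=8: 1 | 2 | 3 | 4 | 5 | 6 | 7 | 8

so w = (6, 8, 4, 7, 5, 3, 1, 2).

D(w) has 23 cells with 5 SE-corners; essential set:

[(2, 5, 0), (2, 7, 1), (4, 5, 1), (5, 3, 0), (6, 2, 0)]


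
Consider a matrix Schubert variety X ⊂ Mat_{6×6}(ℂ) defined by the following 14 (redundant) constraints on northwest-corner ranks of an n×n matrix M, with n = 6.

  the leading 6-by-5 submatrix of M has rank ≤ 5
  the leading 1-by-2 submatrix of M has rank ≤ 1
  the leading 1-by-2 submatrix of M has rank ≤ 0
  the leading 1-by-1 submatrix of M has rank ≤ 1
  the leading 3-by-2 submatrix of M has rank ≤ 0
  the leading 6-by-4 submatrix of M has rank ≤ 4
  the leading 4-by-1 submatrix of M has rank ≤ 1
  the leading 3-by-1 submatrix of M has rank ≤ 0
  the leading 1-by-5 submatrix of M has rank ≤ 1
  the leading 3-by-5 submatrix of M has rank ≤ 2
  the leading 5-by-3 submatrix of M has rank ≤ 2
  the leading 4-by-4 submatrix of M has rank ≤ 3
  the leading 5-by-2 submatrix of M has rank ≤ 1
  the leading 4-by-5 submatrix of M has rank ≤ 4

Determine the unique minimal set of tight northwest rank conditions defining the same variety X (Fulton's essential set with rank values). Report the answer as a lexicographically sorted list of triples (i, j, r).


The tightest implied rank at each (i,j), from the 14 conditions:

  0  0  1  1  1  1
  0  0  1  2  2  2
  0  0  1  2  2  3
  1  1  2  3  3  4
  1  1  2  3  4  5
  1  2  3  4  5  6

giving w = (3, 4, 6, 1, 5, 2) via Δ²R.

Rothe diagram D(w) (8 cells), 3 SE-corners (essential conditions):

[(3, 2, 0), (3, 5, 2), (5, 2, 1)]


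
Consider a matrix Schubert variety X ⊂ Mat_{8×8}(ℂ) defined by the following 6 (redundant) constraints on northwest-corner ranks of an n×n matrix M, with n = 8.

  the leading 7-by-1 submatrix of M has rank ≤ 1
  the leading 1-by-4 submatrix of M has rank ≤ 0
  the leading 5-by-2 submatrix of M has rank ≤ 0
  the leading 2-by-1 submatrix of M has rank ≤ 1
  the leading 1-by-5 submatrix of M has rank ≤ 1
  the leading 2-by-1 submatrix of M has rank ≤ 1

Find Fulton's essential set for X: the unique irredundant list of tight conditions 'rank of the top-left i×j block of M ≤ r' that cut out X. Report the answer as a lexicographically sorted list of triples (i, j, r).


The tightest implied rank at each (i,j), from the 6 conditions:

  R[1]: 0 | 0 | 0 | 0 | 1 | 1 | 1 | 1
  R[2]: 0 | 0 | 1 | 1 | 2 | 2 | 2 | 2
  R[3]: 0 | 0 | 1 | 2 | 3 | 3 | 3 | 3
  R[4]: 0 | 0 | 1 | 2 | 3 | 4 | 4 | 4
  R[5]: 0 | 0 | 1 | 2 | 3 | 4 | 5 | 5
  R[6]: 1 | 1 | 2 | 3 | 4 | 5 | 6 | 6
  R[7]: 1 | 2 | 3 | 4 | 5 | 6 | 7 | 7
  R[8]: 1 | 2 | 3 | 4 | 5 | 6 | 7 | 8

hence w(1..8) = (5, 3, 4, 6, 7, 1, 2, 8).

D(w) has 12 cells with 2 SE-corners; essential set:

[(1, 4, 0), (5, 2, 0)]


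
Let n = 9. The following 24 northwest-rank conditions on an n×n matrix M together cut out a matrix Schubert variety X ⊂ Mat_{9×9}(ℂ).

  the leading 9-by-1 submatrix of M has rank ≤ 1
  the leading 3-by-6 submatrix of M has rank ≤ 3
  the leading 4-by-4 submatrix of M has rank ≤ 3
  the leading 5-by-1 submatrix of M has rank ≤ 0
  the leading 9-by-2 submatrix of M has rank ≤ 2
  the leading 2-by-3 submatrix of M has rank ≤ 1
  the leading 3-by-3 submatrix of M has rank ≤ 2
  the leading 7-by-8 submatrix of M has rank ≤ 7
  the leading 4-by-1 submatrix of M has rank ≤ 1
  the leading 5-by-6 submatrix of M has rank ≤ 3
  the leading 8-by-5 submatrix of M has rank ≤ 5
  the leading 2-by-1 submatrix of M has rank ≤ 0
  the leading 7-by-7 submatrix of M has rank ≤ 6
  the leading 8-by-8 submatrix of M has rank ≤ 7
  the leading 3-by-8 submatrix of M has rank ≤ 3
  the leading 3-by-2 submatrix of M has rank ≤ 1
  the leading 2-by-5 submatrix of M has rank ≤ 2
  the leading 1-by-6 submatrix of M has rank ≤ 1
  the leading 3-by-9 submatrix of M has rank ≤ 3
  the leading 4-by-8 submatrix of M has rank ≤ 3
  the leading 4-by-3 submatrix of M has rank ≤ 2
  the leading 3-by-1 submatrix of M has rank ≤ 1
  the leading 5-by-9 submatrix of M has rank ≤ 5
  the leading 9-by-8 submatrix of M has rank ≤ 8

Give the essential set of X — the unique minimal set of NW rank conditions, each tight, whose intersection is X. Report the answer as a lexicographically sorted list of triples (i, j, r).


Recovering R(i,j) via the rank-extension bound from the 24 conditions:

  0 | 1 | 1 | 1 | 1 | 1 | 1 | 1 | 1
  0 | 1 | 1 | 2 | 2 | 2 | 2 | 2 | 2
  0 | 1 | 2 | 3 | 3 | 3 | 3 | 3 | 3
  0 | 1 | 2 | 3 | 3 | 3 | 3 | 3 | 4
  0 | 1 | 2 | 3 | 3 | 3 | 4 | 4 | 5
  1 | 2 | 3 | 4 | 4 | 4 | 5 | 5 | 6
  1 | 2 | 3 | 4 | 5 | 5 | 6 | 6 | 7
  1 | 2 | 3 | 4 | 5 | 6 | 7 | 7 | 8
  1 | 2 | 3 | 4 | 5 | 6 | 7 | 8 | 9

giving w = (2, 4, 3, 9, 7, 1, 5, 6, 8) via Δ²R.

Fulton essential set (4 of the 12 Rothe cells):

[(2, 3, 1), (4, 8, 3), (5, 1, 0), (5, 6, 3)]


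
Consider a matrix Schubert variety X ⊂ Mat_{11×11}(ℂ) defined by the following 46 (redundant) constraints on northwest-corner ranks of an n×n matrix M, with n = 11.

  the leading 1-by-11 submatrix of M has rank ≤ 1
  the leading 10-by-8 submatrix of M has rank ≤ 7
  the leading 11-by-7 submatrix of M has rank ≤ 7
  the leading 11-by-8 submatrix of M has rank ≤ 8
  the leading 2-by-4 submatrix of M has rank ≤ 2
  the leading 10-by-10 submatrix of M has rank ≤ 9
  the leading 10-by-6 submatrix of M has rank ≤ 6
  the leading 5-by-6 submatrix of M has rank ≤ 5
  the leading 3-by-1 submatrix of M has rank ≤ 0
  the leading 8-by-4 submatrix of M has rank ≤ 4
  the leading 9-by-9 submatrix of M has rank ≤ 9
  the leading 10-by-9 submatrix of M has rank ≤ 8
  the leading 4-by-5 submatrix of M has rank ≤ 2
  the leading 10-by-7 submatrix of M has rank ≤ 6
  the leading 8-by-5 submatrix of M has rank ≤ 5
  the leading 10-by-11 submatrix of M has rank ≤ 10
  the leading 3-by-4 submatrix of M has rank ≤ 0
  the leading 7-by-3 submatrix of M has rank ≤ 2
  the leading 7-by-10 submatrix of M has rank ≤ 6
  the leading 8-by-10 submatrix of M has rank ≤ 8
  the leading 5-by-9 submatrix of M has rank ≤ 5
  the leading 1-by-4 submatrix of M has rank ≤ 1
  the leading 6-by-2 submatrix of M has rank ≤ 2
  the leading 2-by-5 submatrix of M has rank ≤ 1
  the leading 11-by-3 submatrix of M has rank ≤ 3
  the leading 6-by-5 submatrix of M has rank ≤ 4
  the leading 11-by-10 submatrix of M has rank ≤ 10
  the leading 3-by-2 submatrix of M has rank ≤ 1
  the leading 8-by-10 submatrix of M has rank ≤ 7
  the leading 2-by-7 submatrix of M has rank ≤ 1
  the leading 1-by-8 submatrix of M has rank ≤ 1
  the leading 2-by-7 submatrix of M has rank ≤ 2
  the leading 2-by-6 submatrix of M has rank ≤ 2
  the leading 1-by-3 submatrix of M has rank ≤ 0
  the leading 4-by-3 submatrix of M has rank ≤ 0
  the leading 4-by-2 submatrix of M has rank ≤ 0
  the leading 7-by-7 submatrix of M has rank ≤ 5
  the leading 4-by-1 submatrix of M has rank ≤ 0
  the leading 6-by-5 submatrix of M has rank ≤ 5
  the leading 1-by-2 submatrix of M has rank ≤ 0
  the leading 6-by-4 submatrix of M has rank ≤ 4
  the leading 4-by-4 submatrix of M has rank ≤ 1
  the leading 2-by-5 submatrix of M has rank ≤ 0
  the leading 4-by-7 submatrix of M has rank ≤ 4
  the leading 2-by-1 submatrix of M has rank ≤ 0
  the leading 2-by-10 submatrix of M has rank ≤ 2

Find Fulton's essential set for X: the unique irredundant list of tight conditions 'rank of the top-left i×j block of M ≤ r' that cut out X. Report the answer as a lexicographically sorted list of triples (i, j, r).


The tightest implied rank at each (i,j), from the 46 conditions:

  0  0  0  0  0  1  1  1  1  1  1
  0  0  0  0  0  1  1  2  2  2  2
  0  0  0  0  1  2  2  3  3  3  3
  0  0  0  1  2  3  3  4  4  4  4
  1  1  1  2  3  4  4  5  5  5  5
  1  2  2  3  4  5  5  6  6  6  6
  1  2  2  3  4  5  5  6  6  6  7
  1  2  3  4  5  6  6  7  7  7  8
  1  2  3  4  5  6  6  7  8  8  9
  1  2  3  4  5  6  6  7  8  9  10
  1  2  3  4  5  6  7  8  9  10  11

second differences of R give the permutation w = (6, 8, 5, 4, 1, 2, 11, 3, 9, 10, 7).

Rothe diagram D(w) (24 cells), 8 SE-corners (essential conditions):

[(2, 5, 0), (2, 7, 1), (3, 4, 0), (4, 3, 0), (7, 3, 2), (7, 7, 5), (7, 10, 6), (10, 7, 6)]


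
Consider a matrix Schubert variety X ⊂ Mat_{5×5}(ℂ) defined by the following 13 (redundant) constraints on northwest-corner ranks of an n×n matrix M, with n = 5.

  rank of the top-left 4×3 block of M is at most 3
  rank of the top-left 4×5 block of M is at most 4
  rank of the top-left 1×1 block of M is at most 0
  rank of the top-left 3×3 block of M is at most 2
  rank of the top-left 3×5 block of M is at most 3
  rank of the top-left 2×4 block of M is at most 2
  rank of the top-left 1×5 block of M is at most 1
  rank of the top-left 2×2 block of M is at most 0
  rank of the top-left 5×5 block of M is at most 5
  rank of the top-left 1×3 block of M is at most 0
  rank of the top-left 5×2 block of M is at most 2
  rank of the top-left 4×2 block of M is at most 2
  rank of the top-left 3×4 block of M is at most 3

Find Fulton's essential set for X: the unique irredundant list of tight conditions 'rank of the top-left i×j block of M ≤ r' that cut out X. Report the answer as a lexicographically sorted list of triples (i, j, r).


Propagating the 13 rank bounds to every northwest block:

  0, 0, 0, 1, 1
  0, 0, 1, 2, 2
  1, 1, 2, 3, 3
  1, 2, 3, 4, 4
  1, 2, 3, 4, 5

second differences of R give the permutation w = (4, 3, 1, 2, 5).

Rothe diagram D(w) (5 cells), 2 SE-corners (essential conditions):

[(1, 3, 0), (2, 2, 0)]


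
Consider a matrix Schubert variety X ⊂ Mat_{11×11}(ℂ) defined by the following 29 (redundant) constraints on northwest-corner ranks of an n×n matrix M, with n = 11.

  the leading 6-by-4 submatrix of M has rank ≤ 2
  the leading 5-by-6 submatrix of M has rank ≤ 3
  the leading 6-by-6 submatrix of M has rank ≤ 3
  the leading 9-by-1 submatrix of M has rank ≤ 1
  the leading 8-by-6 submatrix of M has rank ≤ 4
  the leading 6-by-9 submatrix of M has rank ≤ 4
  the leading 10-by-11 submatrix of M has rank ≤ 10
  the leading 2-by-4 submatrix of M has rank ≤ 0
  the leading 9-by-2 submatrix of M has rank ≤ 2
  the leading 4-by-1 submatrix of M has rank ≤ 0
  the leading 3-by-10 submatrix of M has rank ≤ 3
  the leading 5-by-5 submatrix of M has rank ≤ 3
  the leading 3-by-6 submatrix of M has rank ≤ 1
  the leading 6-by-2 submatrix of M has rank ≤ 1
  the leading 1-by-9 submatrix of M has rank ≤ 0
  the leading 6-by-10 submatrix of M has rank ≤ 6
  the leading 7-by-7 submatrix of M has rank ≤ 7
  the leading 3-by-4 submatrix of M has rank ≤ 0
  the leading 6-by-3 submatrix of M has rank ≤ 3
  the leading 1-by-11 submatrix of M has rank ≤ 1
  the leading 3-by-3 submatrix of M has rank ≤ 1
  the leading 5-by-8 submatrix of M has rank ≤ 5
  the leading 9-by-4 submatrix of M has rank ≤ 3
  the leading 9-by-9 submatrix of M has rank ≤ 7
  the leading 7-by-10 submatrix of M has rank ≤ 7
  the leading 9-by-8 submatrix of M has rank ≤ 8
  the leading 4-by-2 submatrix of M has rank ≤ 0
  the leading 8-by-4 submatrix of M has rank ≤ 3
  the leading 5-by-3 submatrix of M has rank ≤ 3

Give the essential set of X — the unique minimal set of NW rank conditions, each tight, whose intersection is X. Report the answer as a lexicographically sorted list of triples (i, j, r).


Rank table r_w(11×11) implied by the 29 constraints:

  row 1: 0, 0, 0, 0, 0, 0, 0, 0, 0, 1, 1
  row 2: 0, 0, 0, 0, 1, 1, 1, 1, 1, 2, 2
  row 3: 0, 0, 0, 0, 1, 1, 2, 2, 2, 3, 3
  row 4: 0, 0, 1, 1, 2, 2, 3, 3, 3, 4, 4
  row 5: 1, 1, 2, 2, 3, 3, 4, 4, 4, 5, 5
  row 6: 1, 1, 2, 2, 3, 3, 4, 4, 4, 5, 6
  row 7: 1, 2, 3, 3, 4, 4, 5, 5, 5, 6, 7
  row 8: 1, 2, 3, 3, 4, 4, 5, 6, 6, 7, 8
  row 9: 1, 2, 3, 3, 4, 5, 6, 7, 7, 8, 9
  row 10: 1, 2, 3, 4, 5, 6, 7, 8, 8, 9, 10
  row 11: 1, 2, 3, 4, 5, 6, 7, 8, 9, 10, 11

so w = (10, 5, 7, 3, 1, 11, 2, 8, 6, 4, 9).

D(w) has 28 cells with 10 SE-corners; essential set:

[(1, 9, 0), (3, 4, 0), (3, 6, 1), (4, 2, 0), (6, 2, 1), (6, 4, 2), (6, 6, 3), (6, 9, 4), (8, 6, 4), (9, 4, 3)]


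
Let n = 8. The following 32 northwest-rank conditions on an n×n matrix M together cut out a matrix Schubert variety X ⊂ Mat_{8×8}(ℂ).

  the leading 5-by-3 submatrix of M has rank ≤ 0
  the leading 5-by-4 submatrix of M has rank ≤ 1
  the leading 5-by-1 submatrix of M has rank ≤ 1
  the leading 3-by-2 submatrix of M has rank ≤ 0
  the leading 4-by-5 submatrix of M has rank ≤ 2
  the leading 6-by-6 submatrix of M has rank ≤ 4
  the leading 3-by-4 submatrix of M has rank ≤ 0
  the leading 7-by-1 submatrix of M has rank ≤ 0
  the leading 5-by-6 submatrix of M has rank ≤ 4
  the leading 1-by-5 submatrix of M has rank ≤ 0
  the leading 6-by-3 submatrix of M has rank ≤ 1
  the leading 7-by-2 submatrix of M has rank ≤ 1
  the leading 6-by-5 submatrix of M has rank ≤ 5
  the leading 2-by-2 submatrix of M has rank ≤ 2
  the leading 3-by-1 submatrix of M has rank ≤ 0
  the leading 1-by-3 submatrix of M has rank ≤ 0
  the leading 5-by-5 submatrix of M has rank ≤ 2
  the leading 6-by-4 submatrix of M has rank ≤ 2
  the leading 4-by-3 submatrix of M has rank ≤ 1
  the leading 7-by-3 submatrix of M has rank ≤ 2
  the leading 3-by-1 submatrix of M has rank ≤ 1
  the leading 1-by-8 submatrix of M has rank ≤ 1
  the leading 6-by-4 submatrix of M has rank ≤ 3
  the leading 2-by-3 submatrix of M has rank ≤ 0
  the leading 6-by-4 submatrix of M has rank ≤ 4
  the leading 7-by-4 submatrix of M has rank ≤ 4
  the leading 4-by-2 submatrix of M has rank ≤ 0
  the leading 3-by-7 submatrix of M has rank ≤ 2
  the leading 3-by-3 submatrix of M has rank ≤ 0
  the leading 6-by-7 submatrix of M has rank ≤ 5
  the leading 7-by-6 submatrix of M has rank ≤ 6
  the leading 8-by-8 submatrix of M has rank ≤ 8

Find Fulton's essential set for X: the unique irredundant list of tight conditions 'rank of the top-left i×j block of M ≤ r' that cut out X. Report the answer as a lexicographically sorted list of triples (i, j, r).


The tightest implied rank at each (i,j), from the 32 conditions:

  i=1: 0 0 0 0 0 1 1 1
  i=2: 0 0 0 0 1 2 2 2
  i=3: 0 0 0 0 1 2 2 3
  i=4: 0 0 0 1 2 3 3 4
  i=5: 0 0 0 1 2 3 4 5
  i=6: 0 1 1 2 3 4 5 6
  i=7: 0 1 2 3 4 5 6 7
  i=8: 1 2 3 4 5 6 7 8

so w = (6, 5, 8, 4, 7, 2, 3, 1).

5 SE-corners of the 22-cell Rothe diagram give Ess(w):

[(1, 5, 0), (3, 4, 0), (3, 7, 2), (5, 3, 0), (7, 1, 0)]


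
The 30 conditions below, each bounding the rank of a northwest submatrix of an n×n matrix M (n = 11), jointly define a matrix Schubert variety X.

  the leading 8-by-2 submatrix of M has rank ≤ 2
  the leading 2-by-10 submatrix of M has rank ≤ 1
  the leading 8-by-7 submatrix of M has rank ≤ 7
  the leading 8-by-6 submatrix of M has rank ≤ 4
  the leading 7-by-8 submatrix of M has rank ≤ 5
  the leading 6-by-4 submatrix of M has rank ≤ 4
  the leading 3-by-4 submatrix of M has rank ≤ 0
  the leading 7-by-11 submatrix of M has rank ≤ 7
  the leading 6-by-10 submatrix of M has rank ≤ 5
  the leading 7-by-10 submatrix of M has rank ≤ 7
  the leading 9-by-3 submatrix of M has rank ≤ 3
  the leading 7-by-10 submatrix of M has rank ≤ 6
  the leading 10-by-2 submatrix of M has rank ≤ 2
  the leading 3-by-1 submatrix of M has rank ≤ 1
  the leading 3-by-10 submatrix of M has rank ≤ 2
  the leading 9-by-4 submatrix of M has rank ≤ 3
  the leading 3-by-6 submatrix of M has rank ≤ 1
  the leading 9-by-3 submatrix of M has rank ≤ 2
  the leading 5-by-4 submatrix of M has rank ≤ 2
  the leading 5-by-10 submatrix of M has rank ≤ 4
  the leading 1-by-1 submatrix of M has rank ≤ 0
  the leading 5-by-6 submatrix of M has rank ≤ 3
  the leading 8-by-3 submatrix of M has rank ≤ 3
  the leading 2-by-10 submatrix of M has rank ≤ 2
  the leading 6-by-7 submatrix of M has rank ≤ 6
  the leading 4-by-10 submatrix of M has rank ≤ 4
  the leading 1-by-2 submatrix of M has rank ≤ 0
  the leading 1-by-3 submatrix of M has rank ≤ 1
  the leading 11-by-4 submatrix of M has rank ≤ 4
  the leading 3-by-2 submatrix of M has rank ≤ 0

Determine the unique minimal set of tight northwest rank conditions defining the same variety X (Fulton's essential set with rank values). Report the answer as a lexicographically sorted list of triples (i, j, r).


The tightest implied rank at each (i,j), from the 30 conditions:

  i=1: 0  0  0  0  1  1  1  1  1  1  1
  i=2: 0  0  0  0  1  1  1  1  1  1  2
  i=3: 0  0  0  0  1  1  2  2  2  2  3
  i=4: 1  1  1  1  2  2  3  3  3  3  4
  i=5: 1  2  2  2  3  3  4  4  4  4  5
  i=6: 1  2  2  3  4  4  5  5  5  5  6
  i=7: 1  2  2  3  4  4  5  5  6  6  7
  i=8: 1  2  2  3  4  4  5  6  7  7  8
  i=9: 1  2  2  3  4  5  6  7  8  8  9
  i=10: 1  2  3  4  5  6  7  8  9  9  10
  i=11: 1  2  3  4  5  6  7  8  9  10  11

hence w(1..11) = (5, 11, 7, 1, 2, 4, 9, 8, 6, 3, 10).

ℓ(w)=25; the 6 essential cells (i,j,r):

[(2, 10, 1), (3, 4, 0), (3, 6, 1), (7, 8, 5), (8, 6, 4), (9, 3, 2)]


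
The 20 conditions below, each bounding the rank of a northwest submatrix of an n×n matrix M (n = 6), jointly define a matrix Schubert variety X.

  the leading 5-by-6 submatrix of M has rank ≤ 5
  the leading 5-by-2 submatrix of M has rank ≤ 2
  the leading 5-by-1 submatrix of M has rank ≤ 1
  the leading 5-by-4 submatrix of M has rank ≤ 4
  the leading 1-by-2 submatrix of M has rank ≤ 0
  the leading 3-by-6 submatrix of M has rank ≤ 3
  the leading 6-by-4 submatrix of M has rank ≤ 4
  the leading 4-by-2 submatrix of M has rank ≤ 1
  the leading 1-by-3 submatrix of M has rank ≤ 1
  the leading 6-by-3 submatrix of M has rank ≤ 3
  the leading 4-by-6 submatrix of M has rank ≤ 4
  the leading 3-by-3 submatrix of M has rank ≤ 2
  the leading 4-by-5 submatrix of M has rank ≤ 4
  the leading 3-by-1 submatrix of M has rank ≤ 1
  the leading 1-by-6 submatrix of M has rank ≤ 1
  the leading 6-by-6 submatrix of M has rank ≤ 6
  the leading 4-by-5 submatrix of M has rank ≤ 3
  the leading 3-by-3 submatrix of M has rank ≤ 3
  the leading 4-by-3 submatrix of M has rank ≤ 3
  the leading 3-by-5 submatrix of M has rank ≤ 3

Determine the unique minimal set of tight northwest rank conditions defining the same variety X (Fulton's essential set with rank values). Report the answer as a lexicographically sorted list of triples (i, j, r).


Recovering R(i,j) via the rank-extension bound from the 20 conditions:

  R[1]: 0  0  1  1  1  1
  R[2]: 1  1  2  2  2  2
  R[3]: 1  1  2  3  3  3
  R[4]: 1  1  2  3  3  4
  R[5]: 1  2  3  4  4  5
  R[6]: 1  2  3  4  5  6

hence w(1..6) = (3, 1, 4, 6, 2, 5).

3 SE-corners of the 5-cell Rothe diagram give Ess(w):

[(1, 2, 0), (4, 2, 1), (4, 5, 3)]


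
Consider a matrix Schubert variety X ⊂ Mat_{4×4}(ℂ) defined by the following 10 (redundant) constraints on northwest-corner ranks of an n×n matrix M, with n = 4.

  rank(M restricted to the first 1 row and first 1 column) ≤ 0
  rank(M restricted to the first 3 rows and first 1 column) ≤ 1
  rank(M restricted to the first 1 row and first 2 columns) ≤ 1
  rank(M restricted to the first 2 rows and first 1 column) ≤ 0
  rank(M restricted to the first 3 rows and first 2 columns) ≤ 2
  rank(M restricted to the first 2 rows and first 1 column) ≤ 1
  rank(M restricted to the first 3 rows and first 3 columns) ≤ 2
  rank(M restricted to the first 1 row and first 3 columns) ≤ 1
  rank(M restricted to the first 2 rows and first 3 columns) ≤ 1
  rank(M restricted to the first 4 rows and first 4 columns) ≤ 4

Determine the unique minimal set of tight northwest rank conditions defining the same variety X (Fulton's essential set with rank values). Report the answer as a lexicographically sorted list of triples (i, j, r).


Computing R[i][j] = min implied NW-rank bound (n=4, 10 conditions):

  i=1: 0 1 1 1
  i=2: 0 1 1 2
  i=3: 1 2 2 3
  i=4: 1 2 3 4

so w = (2, 4, 1, 3).

Rothe diagram D(w) (3 cells), 2 SE-corners (essential conditions):

[(2, 1, 0), (2, 3, 1)]


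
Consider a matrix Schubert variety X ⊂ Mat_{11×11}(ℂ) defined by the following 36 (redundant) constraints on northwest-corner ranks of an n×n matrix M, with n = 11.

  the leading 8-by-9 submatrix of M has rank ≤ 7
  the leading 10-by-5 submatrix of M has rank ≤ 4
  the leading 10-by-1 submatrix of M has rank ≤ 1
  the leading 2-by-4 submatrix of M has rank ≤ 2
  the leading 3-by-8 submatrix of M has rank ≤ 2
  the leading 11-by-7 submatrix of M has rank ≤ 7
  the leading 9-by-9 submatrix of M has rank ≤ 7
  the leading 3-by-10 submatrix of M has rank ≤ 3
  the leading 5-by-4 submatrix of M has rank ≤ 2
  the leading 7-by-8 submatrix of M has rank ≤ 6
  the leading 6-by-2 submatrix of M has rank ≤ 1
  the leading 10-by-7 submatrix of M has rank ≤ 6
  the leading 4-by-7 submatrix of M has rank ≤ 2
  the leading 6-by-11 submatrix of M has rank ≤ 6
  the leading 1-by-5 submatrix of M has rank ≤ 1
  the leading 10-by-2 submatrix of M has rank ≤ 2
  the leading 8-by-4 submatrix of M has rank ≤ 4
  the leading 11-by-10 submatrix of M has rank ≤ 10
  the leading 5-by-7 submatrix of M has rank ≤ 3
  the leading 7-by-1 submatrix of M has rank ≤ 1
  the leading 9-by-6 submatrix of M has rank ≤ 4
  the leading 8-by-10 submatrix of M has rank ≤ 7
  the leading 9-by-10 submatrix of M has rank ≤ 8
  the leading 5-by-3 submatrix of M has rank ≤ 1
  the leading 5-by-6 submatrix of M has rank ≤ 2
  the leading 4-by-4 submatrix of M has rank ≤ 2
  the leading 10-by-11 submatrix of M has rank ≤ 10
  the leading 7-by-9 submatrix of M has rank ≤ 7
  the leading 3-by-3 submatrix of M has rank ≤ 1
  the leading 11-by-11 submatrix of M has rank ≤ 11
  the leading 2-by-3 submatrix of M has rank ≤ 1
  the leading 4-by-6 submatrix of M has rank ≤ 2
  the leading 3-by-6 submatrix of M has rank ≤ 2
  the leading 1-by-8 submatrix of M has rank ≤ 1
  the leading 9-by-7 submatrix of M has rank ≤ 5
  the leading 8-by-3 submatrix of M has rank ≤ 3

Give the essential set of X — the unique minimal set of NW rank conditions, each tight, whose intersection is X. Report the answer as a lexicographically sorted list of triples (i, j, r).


Recovering R(i,j) via the rank-extension bound from the 36 conditions:

  1 | 1 | 1 | 1 | 1 | 1 | 1 | 1 | 1 | 1 | 1
  1 | 1 | 1 | 2 | 2 | 2 | 2 | 2 | 2 | 2 | 2
  1 | 1 | 1 | 2 | 2 | 2 | 2 | 2 | 3 | 3 | 3
  1 | 1 | 1 | 2 | 2 | 2 | 2 | 3 | 4 | 4 | 4
  1 | 1 | 1 | 2 | 2 | 2 | 3 | 4 | 5 | 5 | 5
  1 | 1 | 2 | 3 | 3 | 3 | 4 | 5 | 6 | 6 | 6
  1 | 2 | 3 | 4 | 4 | 4 | 5 | 6 | 7 | 7 | 7
  1 | 2 | 3 | 4 | 4 | 4 | 5 | 6 | 7 | 7 | 8
  1 | 2 | 3 | 4 | 4 | 4 | 5 | 6 | 7 | 8 | 9
  1 | 2 | 3 | 4 | 4 | 5 | 6 | 7 | 8 | 9 | 10
  1 | 2 | 3 | 4 | 5 | 6 | 7 | 8 | 9 | 10 | 11

giving w = (1, 4, 9, 8, 7, 3, 2, 11, 10, 6, 5) via Δ²R.

ℓ(w)=24; the 8 essential cells (i,j,r):

[(3, 8, 2), (4, 7, 2), (5, 3, 1), (5, 6, 2), (6, 2, 1), (8, 10, 7), (9, 6, 4), (10, 5, 4)]


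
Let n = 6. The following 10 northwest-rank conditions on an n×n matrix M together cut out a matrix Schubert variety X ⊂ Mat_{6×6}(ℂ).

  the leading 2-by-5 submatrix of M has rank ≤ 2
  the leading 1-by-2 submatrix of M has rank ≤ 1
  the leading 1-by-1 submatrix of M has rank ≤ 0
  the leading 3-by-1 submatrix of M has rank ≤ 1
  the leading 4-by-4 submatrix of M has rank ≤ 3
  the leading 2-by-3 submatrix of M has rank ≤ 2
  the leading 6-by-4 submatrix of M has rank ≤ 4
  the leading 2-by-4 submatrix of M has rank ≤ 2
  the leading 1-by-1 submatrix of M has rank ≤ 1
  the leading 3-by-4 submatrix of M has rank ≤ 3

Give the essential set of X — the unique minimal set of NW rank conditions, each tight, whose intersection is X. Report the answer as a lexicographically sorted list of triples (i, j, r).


Rank table r_w(6×6) implied by the 10 constraints:

  row 1: 0 1 1 1 1 1
  row 2: 1 2 2 2 2 2
  row 3: 1 2 3 3 3 3
  row 4: 1 2 3 3 4 4
  row 5: 1 2 3 4 5 5
  row 6: 1 2 3 4 5 6

giving w = (2, 1, 3, 5, 4, 6) via Δ²R.

ℓ(w)=2; the 2 essential cells (i,j,r):

[(1, 1, 0), (4, 4, 3)]


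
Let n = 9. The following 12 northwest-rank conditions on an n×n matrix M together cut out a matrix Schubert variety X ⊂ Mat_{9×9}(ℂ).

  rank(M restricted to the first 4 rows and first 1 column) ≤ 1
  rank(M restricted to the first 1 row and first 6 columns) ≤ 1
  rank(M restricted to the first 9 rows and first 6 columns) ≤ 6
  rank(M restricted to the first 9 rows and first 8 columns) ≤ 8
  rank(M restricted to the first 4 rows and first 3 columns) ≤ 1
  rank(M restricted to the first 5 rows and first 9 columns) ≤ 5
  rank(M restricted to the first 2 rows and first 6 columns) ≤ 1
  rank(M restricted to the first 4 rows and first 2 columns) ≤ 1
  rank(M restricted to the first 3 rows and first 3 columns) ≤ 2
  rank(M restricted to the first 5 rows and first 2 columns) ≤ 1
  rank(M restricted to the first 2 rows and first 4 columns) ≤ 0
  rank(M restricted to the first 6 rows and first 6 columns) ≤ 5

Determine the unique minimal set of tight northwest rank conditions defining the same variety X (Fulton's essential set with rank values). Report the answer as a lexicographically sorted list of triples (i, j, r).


Rank table r_w(9×9) implied by the 12 constraints:

  R[1]: 0  0  0  0  1  1  1  1  1
  R[2]: 0  0  0  0  1  1  2  2  2
  R[3]: 1  1  1  1  2  2  3  3  3
  R[4]: 1  1  1  2  3  3  4  4  4
  R[5]: 1  1  2  3  4  4  5  5  5
  R[6]: 1  2  3  4  5  5  6  6  6
  R[7]: 1  2  3  4  5  6  7  7  7
  R[8]: 1  2  3  4  5  6  7  8  8
  R[9]: 1  2  3  4  5  6  7  8  9

reading off 1-entries of Δ²R: w = (5, 7, 1, 4, 3, 2, 6, 8, 9).

|D(w)|=12, |Ess(w)|=4:

[(2, 4, 0), (2, 6, 1), (4, 3, 1), (5, 2, 1)]


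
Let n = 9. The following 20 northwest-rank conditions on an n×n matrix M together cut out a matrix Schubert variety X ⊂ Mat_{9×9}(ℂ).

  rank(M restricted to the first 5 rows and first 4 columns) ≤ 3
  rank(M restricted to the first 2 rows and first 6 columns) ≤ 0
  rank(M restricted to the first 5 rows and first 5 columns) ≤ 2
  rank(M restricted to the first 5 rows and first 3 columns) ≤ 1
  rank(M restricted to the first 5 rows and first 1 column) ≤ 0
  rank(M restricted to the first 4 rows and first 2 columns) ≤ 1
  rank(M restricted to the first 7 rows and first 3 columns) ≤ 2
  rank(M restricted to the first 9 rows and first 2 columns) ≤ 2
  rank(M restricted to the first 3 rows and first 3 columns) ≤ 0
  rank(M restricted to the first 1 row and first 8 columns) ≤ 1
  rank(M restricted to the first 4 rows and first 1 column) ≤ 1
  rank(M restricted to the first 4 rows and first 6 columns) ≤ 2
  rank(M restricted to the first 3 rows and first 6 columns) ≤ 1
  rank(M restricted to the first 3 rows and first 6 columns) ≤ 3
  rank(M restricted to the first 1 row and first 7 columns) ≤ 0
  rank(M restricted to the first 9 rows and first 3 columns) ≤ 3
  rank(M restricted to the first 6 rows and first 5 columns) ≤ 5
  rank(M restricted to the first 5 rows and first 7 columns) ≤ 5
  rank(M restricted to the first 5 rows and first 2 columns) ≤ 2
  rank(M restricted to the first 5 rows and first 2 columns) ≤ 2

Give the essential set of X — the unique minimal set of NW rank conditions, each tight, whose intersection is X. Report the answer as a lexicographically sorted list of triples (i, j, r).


Recovering R(i,j) via the rank-extension bound from the 20 conditions:

  i=1: 0 0 0 0 0 0 0 1 1
  i=2: 0 0 0 0 0 0 1 2 2
  i=3: 0 0 0 1 1 1 2 3 3
  i=4: 0 1 1 2 2 2 3 4 4
  i=5: 0 1 1 2 2 3 4 5 5
  i=6: 1 2 2 3 3 4 5 6 6
  i=7: 1 2 2 3 4 5 6 7 7
  i=8: 1 2 3 4 5 6 7 8 8
  i=9: 1 2 3 4 5 6 7 8 9

second differences of R give the permutation w = (8, 7, 4, 2, 6, 1, 5, 3, 9).

Rothe diagram D(w) (21 cells), 7 SE-corners (essential conditions):

[(1, 7, 0), (2, 6, 0), (3, 3, 0), (5, 1, 0), (5, 3, 1), (5, 5, 2), (7, 3, 2)]


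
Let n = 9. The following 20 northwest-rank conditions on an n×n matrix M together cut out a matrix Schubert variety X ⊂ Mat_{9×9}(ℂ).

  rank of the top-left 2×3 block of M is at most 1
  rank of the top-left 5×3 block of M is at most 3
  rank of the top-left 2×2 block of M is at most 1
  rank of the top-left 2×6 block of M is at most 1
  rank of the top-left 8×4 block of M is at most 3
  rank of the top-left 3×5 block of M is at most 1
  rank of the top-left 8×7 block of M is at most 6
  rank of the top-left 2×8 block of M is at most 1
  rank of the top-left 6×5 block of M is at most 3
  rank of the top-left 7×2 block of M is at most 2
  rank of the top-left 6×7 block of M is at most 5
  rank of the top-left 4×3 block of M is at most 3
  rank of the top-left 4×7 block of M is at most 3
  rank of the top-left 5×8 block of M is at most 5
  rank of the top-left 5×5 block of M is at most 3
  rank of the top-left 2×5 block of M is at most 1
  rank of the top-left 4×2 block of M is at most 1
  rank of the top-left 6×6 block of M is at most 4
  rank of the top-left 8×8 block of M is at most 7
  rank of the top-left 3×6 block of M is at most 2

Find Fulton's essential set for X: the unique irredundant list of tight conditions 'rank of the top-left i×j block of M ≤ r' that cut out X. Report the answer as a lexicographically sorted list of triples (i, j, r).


Reconstructing r_w from the 20 given conditions:

  i=1: 1 1 1 1 1 1 1 1 1
  i=2: 1 1 1 1 1 1 1 1 2
  i=3: 1 1 1 1 1 2 2 2 3
  i=4: 1 1 2 2 2 3 3 3 4
  i=5: 1 2 3 3 3 4 4 4 5
  i=6: 1 2 3 3 3 4 5 5 6
  i=7: 1 2 3 3 4 5 6 6 7
  i=8: 1 2 3 3 4 5 6 7 8
  i=9: 1 2 3 4 5 6 7 8 9

reading off 1-entries of Δ²R: w = (1, 9, 6, 3, 2, 7, 5, 8, 4).

5 SE-corners of the 16-cell Rothe diagram give Ess(w):

[(2, 8, 1), (3, 5, 1), (4, 2, 1), (6, 5, 3), (8, 4, 3)]


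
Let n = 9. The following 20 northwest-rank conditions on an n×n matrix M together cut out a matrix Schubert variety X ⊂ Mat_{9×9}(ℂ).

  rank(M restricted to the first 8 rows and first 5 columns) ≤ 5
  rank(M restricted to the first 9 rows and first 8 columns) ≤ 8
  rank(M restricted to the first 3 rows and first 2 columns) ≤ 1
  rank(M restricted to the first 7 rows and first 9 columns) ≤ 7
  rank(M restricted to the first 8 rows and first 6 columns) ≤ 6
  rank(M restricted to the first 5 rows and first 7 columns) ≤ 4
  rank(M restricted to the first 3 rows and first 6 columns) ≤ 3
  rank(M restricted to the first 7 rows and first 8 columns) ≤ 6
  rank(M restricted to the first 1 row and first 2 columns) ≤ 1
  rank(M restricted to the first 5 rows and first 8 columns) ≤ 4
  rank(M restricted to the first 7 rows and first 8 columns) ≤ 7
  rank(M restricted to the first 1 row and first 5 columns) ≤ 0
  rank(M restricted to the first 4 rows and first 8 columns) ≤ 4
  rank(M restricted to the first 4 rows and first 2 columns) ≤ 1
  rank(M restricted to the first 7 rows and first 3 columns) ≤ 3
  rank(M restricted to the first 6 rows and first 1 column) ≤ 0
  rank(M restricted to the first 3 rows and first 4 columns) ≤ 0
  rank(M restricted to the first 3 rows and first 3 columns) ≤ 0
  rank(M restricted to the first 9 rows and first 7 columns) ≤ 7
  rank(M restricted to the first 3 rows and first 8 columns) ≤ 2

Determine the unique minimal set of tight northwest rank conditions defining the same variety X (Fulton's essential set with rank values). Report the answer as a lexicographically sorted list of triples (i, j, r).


Recovering R(i,j) via the rank-extension bound from the 20 conditions:

  0, 0, 0, 0, 0, 1, 1, 1, 1
  0, 0, 0, 0, 1, 2, 2, 2, 2
  0, 0, 0, 0, 1, 2, 2, 2, 3
  0, 1, 1, 1, 2, 3, 3, 3, 4
  0, 1, 2, 2, 3, 4, 4, 4, 5
  0, 1, 2, 3, 4, 5, 5, 5, 6
  1, 2, 3, 4, 5, 6, 6, 6, 7
  1, 2, 3, 4, 5, 6, 7, 7, 8
  1, 2, 3, 4, 5, 6, 7, 8, 9

so w = (6, 5, 9, 2, 3, 4, 1, 7, 8).

ℓ(w)=18; the 4 essential cells (i,j,r):

[(1, 5, 0), (3, 4, 0), (3, 8, 2), (6, 1, 0)]


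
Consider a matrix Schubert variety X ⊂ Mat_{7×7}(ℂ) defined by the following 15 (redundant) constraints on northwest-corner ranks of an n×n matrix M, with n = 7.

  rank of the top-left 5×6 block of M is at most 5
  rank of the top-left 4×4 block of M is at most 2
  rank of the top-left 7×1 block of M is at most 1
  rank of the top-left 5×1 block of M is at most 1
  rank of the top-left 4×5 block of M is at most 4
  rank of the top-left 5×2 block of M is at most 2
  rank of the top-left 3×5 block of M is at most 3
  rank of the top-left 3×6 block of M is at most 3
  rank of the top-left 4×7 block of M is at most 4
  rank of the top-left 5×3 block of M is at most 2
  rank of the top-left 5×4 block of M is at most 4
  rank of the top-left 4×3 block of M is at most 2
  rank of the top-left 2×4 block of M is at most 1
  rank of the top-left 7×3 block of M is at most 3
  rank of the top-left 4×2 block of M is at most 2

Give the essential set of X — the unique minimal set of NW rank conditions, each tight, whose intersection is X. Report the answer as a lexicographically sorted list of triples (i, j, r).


Computing R[i][j] = min implied NW-rank bound (n=7, 15 conditions):

  1 1 1 1 1 1 1
  1 1 1 1 2 2 2
  1 2 2 2 3 3 3
  1 2 2 2 3 4 4
  1 2 2 3 4 5 5
  1 2 3 4 5 6 6
  1 2 3 4 5 6 7

the unique w with this rank table is (1, 5, 2, 6, 4, 3, 7).

|D(w)|=6, |Ess(w)|=3:

[(2, 4, 1), (4, 4, 2), (5, 3, 2)]


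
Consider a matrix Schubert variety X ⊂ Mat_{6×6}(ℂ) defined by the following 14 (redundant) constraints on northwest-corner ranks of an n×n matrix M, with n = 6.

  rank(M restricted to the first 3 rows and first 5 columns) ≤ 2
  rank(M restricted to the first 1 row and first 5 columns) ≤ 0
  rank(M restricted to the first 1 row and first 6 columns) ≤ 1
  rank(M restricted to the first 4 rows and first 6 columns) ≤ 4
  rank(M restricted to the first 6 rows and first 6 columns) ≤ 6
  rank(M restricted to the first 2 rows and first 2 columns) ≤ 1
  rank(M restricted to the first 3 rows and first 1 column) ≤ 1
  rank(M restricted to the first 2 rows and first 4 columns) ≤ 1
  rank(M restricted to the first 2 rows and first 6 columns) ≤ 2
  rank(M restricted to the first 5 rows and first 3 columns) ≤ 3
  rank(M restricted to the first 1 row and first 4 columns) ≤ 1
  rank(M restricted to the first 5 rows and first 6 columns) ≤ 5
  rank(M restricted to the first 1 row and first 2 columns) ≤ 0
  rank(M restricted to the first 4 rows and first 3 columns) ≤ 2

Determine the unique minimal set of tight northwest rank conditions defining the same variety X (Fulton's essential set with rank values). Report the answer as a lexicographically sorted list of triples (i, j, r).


Rank table r_w(6×6) implied by the 14 constraints:

  0 | 0 | 0 | 0 | 0 | 1
  1 | 1 | 1 | 1 | 1 | 2
  1 | 2 | 2 | 2 | 2 | 3
  1 | 2 | 2 | 3 | 3 | 4
  1 | 2 | 3 | 4 | 4 | 5
  1 | 2 | 3 | 4 | 5 | 6

giving w = (6, 1, 2, 4, 3, 5) via Δ²R.

Fulton essential set (2 of the 6 Rothe cells):

[(1, 5, 0), (4, 3, 2)]
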